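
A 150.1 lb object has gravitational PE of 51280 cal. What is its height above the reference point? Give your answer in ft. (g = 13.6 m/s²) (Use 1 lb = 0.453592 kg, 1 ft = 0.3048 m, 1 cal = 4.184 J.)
Convert to SI: m = 68.0842 kg, PE = 214556 J
h = PE/(mg) = 214556/(68.0842·13.6) = 231.715 m = 760.2 ft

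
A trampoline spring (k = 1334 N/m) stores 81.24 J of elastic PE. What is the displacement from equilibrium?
x = √(2·PE/k) = √(2·81.24/1334) = 0.349 m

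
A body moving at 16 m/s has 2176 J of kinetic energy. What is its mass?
m = 2·KE/v² = 2·2176/(16)² = 17.0 kg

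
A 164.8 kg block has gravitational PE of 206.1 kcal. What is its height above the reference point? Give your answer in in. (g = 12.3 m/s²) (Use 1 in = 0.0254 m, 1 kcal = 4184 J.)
Convert to SI: m = 164.8 kg, PE = 862322 J
h = PE/(mg) = 862322/(164.8·12.3) = 425.41 m = 16750 in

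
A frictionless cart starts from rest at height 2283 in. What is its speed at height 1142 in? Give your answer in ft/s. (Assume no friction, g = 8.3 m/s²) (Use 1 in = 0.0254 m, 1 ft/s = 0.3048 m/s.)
Convert to SI: h₁−h₂ = 28.9814 m
mgh₁ = mgh₂ + ½mv² ⇒ v = √(2g(h₁−h₂)) = √(2·8.3·28.9814) = 21.9338 m/s = 71.96 ft/s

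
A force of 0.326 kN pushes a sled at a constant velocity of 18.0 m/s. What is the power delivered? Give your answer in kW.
Convert to SI: F = 326.0 N, v = 18.0 m/s
P = Fv = (326.0)(18.0) = 5868.0 W = 5.868 kW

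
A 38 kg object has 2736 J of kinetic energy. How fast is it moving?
v = √(2·KE/m) = √(2·2736/38) = 12.0 m/s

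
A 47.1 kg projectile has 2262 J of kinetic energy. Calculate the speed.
v = √(2·KE/m) = √(2·2262/47.1) = 9.801 m/s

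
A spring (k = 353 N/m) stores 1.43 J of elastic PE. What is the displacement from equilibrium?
x = √(2·PE/k) = √(2·1.43/353) = 0.09001 m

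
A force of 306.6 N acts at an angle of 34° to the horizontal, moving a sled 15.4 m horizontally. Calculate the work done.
W = F·d·cosθ = (306.6)(15.4)cos(34°) = 3914 J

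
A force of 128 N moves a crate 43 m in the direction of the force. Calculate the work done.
W = F·d = (128)(43) = 5504 J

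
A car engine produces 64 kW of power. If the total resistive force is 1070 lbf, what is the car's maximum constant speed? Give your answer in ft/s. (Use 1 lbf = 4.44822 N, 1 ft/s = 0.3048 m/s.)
Convert to SI: F = 4759.6 N
P = Fv ⇒ v = P/F = 64000 W/4759.6 N = 13.4465 m/s = 44.12 ft/s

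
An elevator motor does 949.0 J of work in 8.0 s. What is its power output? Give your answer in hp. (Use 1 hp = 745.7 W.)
P = W/t = 949.0/8.0 = 118.625 W = 0.1591 hp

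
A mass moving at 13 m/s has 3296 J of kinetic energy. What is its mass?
m = 2·KE/v² = 2·3296/(13)² = 39.01 kg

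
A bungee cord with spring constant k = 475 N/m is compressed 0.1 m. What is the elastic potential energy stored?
PE = ½kx² = ½(475)(0.1)² = 2.375 J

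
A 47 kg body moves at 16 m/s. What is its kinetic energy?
KE = ½mv² = ½(47)(16)² = 6016.0 J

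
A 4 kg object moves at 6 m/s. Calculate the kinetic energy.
KE = ½mv² = ½(4)(6)² = 72.0 J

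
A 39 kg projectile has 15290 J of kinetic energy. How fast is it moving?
v = √(2·KE/m) = √(2·15290/39) = 28.0 m/s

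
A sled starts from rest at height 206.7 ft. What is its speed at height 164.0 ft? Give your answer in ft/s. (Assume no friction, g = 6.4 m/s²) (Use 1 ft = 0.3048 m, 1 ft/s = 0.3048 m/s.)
Convert to SI: h₁−h₂ = 13.015 m
mgh₁ = mgh₂ + ½mv² ⇒ v = √(2g(h₁−h₂)) = √(2·6.4·13.015) = 12.907 m/s = 42.35 ft/s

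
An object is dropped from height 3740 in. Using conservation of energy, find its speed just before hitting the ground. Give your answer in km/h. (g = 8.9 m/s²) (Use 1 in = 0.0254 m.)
Convert to SI: h = 94.996 m
mgh = ½mv² ⇒ v = √(2gh) = √(2·8.9·94.996) = 41.1209 m/s = 148.0 km/h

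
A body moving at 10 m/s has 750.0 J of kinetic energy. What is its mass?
m = 2·KE/v² = 2·750.0/(10)² = 15.0 kg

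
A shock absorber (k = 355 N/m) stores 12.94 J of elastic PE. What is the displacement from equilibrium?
x = √(2·PE/k) = √(2·12.94/355) = 0.27 m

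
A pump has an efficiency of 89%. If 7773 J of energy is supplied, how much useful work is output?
W_out = η·W_in = 0.89·7773 = 6917.97 J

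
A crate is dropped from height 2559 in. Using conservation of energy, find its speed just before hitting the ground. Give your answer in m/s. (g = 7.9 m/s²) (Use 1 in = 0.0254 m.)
Convert to SI: h = 64.9986 m
mgh = ½mv² ⇒ v = √(2gh) = √(2·7.9·64.9986) = 32.05 m/s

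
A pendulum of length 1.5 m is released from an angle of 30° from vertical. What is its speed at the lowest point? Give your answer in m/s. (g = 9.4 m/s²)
h = L(1 − cosθ) = 1.5(1 − cos30°) = 0.200962 m
v = √(2gh) = √(2·9.4·0.200962) = 1.944 m/s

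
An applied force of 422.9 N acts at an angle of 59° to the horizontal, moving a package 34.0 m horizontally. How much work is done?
W = F·d·cosθ = (422.9)(34.0)cos(59°) = 7406 J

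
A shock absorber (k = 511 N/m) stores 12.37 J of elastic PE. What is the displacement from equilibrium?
x = √(2·PE/k) = √(2·12.37/511) = 0.22 m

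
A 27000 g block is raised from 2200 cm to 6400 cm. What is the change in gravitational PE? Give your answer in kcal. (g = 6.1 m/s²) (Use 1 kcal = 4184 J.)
Convert to SI: m = 27.0 kg, Δh = 42.0 m
ΔPE = mgΔh = (27.0)(6.1)(42.0) = 6917.4 J = 1.653 kcal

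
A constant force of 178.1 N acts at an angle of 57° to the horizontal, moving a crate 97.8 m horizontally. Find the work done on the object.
W = F·d·cosθ = (178.1)(97.8)cos(57°) = 9487 J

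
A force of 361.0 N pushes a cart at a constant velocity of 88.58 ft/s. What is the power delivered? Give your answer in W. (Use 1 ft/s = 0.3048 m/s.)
Convert to SI: F = 361.0 N, v = 26.9992 m/s
P = Fv = (361.0)(26.9992) = 9747 W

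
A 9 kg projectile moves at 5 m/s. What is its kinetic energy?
KE = ½mv² = ½(9)(5)² = 112.5 J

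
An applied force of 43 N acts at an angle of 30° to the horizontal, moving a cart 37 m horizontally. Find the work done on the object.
W = F·d·cosθ = (43)(37)cos(30°) = 1378 J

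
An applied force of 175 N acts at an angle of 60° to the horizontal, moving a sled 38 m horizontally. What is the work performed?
W = F·d·cosθ = (175)(38)cos(60°) = 3325 J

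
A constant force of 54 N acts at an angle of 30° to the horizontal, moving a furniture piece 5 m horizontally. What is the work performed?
W = F·d·cosθ = (54)(5)cos(30°) = 233.8 J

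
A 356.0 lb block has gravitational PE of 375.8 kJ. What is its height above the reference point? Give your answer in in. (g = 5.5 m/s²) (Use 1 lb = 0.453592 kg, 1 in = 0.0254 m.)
Convert to SI: m = 161.479 kg, PE = 375800 J
h = PE/(mg) = 375800/(161.479·5.5) = 423.135 m = 16660 in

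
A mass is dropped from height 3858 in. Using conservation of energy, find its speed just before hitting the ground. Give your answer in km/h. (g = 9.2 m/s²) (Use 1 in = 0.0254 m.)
Convert to SI: h = 97.9932 m
mgh = ½mv² ⇒ v = √(2gh) = √(2·9.2·97.9932) = 42.4626 m/s = 152.9 km/h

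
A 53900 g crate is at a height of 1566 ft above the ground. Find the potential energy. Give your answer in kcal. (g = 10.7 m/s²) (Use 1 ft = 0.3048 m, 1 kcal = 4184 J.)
Convert to SI: m = 53.9 kg, h = 477.317 m
PE = mgh = (53.9)(10.7)(477.317) = 275283 J = 65.79 kcal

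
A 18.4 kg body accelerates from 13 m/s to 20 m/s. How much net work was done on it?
W = ΔKE = ½m(v₂² − v₁²) = ½(18.4)(20² − 13²) = 2125.2 J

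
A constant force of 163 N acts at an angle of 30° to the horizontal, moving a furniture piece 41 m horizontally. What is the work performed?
W = F·d·cosθ = (163)(41)cos(30°) = 5788 J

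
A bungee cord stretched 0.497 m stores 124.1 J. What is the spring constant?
k = 2·PE/x² = 2·124.1/(0.497)² = 1005 N/m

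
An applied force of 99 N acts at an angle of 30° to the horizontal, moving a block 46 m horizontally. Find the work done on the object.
W = F·d·cosθ = (99)(46)cos(30°) = 3944 J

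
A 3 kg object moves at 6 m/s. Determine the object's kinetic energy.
KE = ½mv² = ½(3)(6)² = 54.0 J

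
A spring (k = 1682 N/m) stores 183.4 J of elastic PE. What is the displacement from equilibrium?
x = √(2·PE/k) = √(2·183.4/1682) = 0.467 m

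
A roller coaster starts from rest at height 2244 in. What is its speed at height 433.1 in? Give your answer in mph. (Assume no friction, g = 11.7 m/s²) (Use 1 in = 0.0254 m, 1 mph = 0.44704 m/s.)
Convert to SI: h₁−h₂ = 45.9969 m
mgh₁ = mgh₂ + ½mv² ⇒ v = √(2g(h₁−h₂)) = √(2·11.7·45.9969) = 32.8074 m/s = 73.39 mph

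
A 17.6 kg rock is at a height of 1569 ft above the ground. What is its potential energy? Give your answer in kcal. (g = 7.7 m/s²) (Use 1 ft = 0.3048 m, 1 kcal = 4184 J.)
Convert to SI: m = 17.6 kg, h = 478.231 m
PE = mgh = (17.6)(7.7)(478.231) = 64809.9 J = 15.49 kcal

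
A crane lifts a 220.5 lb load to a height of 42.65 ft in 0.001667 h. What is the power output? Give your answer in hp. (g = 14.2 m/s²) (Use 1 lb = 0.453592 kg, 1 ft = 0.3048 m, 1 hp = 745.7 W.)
Convert to SI: m = 100.017 kg, h = 12.9997 m, t = 6.0012 s
P = mgh/t = (100.017)(14.2)(12.9997)/6.0012 = 3076.51 W = 4.126 hp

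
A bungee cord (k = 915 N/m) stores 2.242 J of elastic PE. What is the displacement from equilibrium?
x = √(2·PE/k) = √(2·2.242/915) = 0.07 m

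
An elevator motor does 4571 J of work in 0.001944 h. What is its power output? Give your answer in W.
Convert to SI: W = 4571.0 J, t = 6.9984 s
P = W/t = 4571.0/6.9984 = 653.1 W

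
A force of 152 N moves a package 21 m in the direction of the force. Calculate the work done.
W = F·d = (152)(21) = 3192 J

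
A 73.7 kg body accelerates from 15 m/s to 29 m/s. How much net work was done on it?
W = ΔKE = ½m(v₂² − v₁²) = ½(73.7)(29² − 15²) = 22699.6 J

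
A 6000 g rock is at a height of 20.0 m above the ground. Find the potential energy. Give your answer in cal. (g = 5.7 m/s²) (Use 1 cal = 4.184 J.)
Convert to SI: m = 6.0 kg, h = 20.0 m
PE = mgh = (6.0)(5.7)(20.0) = 684.0 J = 163.5 cal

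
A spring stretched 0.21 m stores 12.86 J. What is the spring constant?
k = 2·PE/x² = 2·12.86/(0.21)² = 583.2 N/m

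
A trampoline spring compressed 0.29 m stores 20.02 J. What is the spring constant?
k = 2·PE/x² = 2·20.02/(0.29)² = 476.1 N/m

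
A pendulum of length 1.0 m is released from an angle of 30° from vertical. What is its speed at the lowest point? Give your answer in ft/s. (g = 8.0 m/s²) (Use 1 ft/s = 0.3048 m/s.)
h = L(1 − cosθ) = 1.0(1 − cos30°) = 0.133975 m
v = √(2gh) = √(2·8.0·0.133975) = 1.4641 m/s = 4.803 ft/s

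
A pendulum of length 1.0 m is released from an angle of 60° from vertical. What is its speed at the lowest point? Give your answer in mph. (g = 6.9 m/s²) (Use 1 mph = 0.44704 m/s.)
h = L(1 − cosθ) = 1.0(1 − cos60°) = 0.5 m
v = √(2gh) = √(2·6.9·0.5) = 2.62679 m/s = 5.876 mph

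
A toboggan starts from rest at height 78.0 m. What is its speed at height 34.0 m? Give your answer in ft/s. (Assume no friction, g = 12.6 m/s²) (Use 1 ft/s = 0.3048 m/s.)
mgh₁ = mgh₂ + ½mv² ⇒ v = √(2g(h₁−h₂)) = √(2·12.6·44.0) = 33.2986 m/s = 109.2 ft/s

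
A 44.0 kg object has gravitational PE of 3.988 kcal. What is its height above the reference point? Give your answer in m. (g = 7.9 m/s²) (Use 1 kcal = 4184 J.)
Convert to SI: m = 44.0 kg, PE = 16685.8 J
h = PE/(mg) = 16685.8/(44.0·7.9) = 48.0 m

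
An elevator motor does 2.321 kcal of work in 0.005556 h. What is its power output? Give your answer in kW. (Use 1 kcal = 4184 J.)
Convert to SI: W = 9711.06 J, t = 20.0016 s
P = W/t = 9711.06/20.0016 = 485.514 W = 0.4855 kW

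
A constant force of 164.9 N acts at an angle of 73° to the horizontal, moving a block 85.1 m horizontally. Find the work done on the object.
W = F·d·cosθ = (164.9)(85.1)cos(73°) = 4103 J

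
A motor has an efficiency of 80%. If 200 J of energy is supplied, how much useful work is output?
W_out = η·W_in = 0.8·200 = 160.0 J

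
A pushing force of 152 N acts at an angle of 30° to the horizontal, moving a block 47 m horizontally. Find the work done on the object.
W = F·d·cosθ = (152)(47)cos(30°) = 6187 J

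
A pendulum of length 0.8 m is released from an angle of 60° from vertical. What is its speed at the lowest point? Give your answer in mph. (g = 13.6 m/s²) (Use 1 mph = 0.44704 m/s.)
h = L(1 − cosθ) = 0.8(1 − cos60°) = 0.4 m
v = √(2gh) = √(2·13.6·0.4) = 3.29848 m/s = 7.378 mph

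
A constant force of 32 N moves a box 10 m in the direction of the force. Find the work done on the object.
W = F·d = (32)(10) = 320.0 J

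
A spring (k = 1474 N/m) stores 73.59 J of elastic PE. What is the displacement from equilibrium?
x = √(2·PE/k) = √(2·73.59/1474) = 0.316 m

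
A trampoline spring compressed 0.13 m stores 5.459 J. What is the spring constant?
k = 2·PE/x² = 2·5.459/(0.13)² = 646.0 N/m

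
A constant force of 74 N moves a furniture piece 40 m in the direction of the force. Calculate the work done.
W = F·d = (74)(40) = 2960 J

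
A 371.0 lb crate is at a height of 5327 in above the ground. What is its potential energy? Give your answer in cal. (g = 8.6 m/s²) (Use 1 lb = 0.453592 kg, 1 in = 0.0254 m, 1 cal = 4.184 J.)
Convert to SI: m = 168.283 kg, h = 135.306 m
PE = mgh = (168.283)(8.6)(135.306) = 195819 J = 46800 cal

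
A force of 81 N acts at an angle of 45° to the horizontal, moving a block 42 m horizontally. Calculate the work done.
W = F·d·cosθ = (81)(42)cos(45°) = 2406 J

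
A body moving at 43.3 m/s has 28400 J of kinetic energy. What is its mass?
m = 2·KE/v² = 2·28400/(43.3)² = 30.3 kg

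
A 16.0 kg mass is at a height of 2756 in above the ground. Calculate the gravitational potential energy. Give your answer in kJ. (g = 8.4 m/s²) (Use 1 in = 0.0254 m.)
Convert to SI: m = 16.0 kg, h = 70.0024 m
PE = mgh = (16.0)(8.4)(70.0024) = 9408.32 J = 9.408 kJ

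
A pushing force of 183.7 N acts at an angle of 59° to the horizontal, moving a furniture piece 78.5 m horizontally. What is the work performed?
W = F·d·cosθ = (183.7)(78.5)cos(59°) = 7427 J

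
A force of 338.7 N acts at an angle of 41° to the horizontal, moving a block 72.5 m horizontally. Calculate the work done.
W = F·d·cosθ = (338.7)(72.5)cos(41°) = 18530 J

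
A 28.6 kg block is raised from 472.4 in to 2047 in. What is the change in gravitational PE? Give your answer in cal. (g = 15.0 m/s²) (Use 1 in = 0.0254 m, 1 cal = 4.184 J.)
Convert to SI: m = 28.6 kg, Δh = 39.9948 m
ΔPE = mgΔh = (28.6)(15.0)(39.9948) = 17157.8 J = 4101 cal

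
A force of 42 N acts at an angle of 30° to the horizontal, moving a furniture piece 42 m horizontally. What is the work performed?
W = F·d·cosθ = (42)(42)cos(30°) = 1528 J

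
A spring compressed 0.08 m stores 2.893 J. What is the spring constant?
k = 2·PE/x² = 2·2.893/(0.08)² = 904.1 N/m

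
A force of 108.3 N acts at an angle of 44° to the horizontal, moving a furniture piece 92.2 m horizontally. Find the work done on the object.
W = F·d·cosθ = (108.3)(92.2)cos(44°) = 7183 J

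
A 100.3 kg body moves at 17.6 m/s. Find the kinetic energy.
KE = ½mv² = ½(100.3)(17.6)² = 15530 J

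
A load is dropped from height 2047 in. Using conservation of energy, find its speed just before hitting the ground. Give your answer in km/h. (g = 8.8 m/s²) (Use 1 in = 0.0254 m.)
Convert to SI: h = 51.9938 m
mgh = ½mv² ⇒ v = √(2gh) = √(2·8.8·51.9938) = 30.2505 m/s = 108.9 km/h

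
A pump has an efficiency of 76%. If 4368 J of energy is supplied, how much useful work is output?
W_out = η·W_in = 0.76·4368 = 3319.68 J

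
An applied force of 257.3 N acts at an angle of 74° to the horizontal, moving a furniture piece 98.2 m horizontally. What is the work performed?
W = F·d·cosθ = (257.3)(98.2)cos(74°) = 6964 J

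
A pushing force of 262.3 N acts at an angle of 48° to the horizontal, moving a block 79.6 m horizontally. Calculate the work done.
W = F·d·cosθ = (262.3)(79.6)cos(48°) = 13970 J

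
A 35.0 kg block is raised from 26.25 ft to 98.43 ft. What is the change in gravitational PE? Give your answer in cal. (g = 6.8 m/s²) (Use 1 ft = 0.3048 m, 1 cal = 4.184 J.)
Convert to SI: m = 35.0 kg, Δh = 22.0005 m
ΔPE = mgΔh = (35.0)(6.8)(22.0005) = 5236.11 J = 1251 cal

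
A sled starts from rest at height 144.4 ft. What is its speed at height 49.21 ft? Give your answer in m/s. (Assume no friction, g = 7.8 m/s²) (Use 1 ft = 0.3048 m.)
Convert to SI: h₁−h₂ = 29.0139 m
mgh₁ = mgh₂ + ½mv² ⇒ v = √(2g(h₁−h₂)) = √(2·7.8·29.0139) = 21.27 m/s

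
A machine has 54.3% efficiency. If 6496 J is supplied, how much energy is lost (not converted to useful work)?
W_lost = W_in(1 − η) = 6496·(1 − 0.543) = 2969 J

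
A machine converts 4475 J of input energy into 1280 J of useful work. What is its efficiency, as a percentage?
η = W_out/W_in = 1280/4475 = 28.6%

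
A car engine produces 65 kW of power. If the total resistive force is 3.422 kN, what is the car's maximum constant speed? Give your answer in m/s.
Convert to SI: F = 3422.0 N
P = Fv ⇒ v = P/F = 65000 W/3422.0 N = 18.99 m/s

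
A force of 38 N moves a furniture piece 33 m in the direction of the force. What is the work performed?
W = F·d = (38)(33) = 1254 J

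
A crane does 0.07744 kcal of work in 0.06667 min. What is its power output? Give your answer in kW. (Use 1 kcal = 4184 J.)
Convert to SI: W = 324.009 J, t = 4.0002 s
P = W/t = 324.009/4.0002 = 80.9982 W = 0.081 kW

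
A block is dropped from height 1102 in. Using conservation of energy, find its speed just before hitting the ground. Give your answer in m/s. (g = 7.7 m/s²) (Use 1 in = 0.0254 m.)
Convert to SI: h = 27.9908 m
mgh = ½mv² ⇒ v = √(2gh) = √(2·7.7·27.9908) = 20.76 m/s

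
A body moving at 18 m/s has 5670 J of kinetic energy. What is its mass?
m = 2·KE/v² = 2·5670/(18)² = 35.0 kg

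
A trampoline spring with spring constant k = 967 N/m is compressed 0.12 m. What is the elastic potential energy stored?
PE = ½kx² = ½(967)(0.12)² = 6.962 J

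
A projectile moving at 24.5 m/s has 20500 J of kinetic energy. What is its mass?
m = 2·KE/v² = 2·20500/(24.5)² = 68.3 kg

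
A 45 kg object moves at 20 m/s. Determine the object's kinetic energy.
KE = ½mv² = ½(45)(20)² = 9000.0 J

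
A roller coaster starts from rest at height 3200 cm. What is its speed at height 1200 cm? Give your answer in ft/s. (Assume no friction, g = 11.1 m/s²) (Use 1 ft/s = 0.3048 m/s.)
Convert to SI: h₁−h₂ = 20.0 m
mgh₁ = mgh₂ + ½mv² ⇒ v = √(2g(h₁−h₂)) = √(2·11.1·20.0) = 21.0713 m/s = 69.13 ft/s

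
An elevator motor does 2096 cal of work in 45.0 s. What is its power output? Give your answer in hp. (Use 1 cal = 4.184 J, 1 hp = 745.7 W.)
Convert to SI: W = 8769.66 J, t = 45.0 s
P = W/t = 8769.66/45.0 = 194.881 W = 0.2613 hp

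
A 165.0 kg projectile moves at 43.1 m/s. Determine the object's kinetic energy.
KE = ½mv² = ½(165.0)(43.1)² = 153300 J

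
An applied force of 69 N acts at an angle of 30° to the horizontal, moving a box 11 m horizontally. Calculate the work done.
W = F·d·cosθ = (69)(11)cos(30°) = 657.3 J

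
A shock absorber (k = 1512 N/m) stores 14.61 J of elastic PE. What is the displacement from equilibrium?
x = √(2·PE/k) = √(2·14.61/1512) = 0.139 m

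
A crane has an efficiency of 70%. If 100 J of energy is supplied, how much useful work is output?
W_out = η·W_in = 0.7·100 = 70.0 J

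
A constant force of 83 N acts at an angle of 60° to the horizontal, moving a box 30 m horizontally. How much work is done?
W = F·d·cosθ = (83)(30)cos(60°) = 1245 J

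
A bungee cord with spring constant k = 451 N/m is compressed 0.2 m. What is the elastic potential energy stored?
PE = ½kx² = ½(451)(0.2)² = 9.02 J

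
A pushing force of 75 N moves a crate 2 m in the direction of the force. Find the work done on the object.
W = F·d = (75)(2) = 150.0 J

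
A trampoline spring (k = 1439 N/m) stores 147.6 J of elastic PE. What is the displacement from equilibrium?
x = √(2·PE/k) = √(2·147.6/1439) = 0.4529 m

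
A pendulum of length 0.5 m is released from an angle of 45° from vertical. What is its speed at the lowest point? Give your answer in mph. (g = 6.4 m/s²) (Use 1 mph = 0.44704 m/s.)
h = L(1 − cosθ) = 0.5(1 − cos45°) = 0.146447 m
v = √(2gh) = √(2·6.4·0.146447) = 1.36913 m/s = 3.063 mph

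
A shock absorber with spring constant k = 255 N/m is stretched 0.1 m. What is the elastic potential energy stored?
PE = ½kx² = ½(255)(0.1)² = 1.275 J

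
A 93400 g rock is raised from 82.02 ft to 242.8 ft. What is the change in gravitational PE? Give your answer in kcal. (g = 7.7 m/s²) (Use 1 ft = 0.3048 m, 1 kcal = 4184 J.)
Convert to SI: m = 93.4 kg, Δh = 49.0057 m
ΔPE = mgΔh = (93.4)(7.7)(49.0057) = 35244.0 J = 8.424 kcal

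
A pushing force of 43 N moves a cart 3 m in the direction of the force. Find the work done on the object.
W = F·d = (43)(3) = 129.0 J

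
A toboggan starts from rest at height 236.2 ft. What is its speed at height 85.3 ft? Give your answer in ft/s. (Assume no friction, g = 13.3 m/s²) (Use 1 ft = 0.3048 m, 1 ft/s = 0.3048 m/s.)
Convert to SI: h₁−h₂ = 45.9943 m
mgh₁ = mgh₂ + ½mv² ⇒ v = √(2g(h₁−h₂)) = √(2·13.3·45.9943) = 34.9778 m/s = 114.8 ft/s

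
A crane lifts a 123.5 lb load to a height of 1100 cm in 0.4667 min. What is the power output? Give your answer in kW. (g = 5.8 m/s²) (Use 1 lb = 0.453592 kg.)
Convert to SI: m = 56.0186 kg, h = 11.0 m, t = 28.002 s
P = mgh/t = (56.0186)(5.8)(11.0)/28.002 = 127.633 W = 0.1276 kW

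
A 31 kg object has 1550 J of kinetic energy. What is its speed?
v = √(2·KE/m) = √(2·1550/31) = 10.0 m/s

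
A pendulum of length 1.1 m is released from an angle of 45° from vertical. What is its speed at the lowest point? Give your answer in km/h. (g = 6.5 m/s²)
h = L(1 − cosθ) = 1.1(1 − cos45°) = 0.322183 m
v = √(2gh) = √(2·6.5·0.322183) = 2.04655 m/s = 7.368 km/h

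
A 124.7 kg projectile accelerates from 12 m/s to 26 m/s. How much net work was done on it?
W = ΔKE = ½m(v₂² − v₁²) = ½(124.7)(26² − 12²) = 33170.2 J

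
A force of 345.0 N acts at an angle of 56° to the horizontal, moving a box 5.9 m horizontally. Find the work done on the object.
W = F·d·cosθ = (345.0)(5.9)cos(56°) = 1138 J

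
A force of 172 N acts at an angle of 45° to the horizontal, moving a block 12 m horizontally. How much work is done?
W = F·d·cosθ = (172)(12)cos(45°) = 1459 J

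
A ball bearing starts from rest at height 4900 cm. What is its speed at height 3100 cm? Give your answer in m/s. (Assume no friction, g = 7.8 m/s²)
Convert to SI: h₁−h₂ = 18.0 m
mgh₁ = mgh₂ + ½mv² ⇒ v = √(2g(h₁−h₂)) = √(2·7.8·18.0) = 16.76 m/s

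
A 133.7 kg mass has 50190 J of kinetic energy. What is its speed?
v = √(2·KE/m) = √(2·50190/133.7) = 27.4 m/s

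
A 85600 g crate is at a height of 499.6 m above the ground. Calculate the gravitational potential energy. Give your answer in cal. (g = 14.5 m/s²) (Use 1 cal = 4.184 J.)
Convert to SI: m = 85.6 kg, h = 499.6 m
PE = mgh = (85.6)(14.5)(499.6) = 620104 J = 148200 cal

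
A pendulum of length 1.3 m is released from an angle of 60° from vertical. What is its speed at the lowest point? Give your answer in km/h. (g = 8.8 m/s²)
h = L(1 − cosθ) = 1.3(1 − cos60°) = 0.65 m
v = √(2gh) = √(2·8.8·0.65) = 3.38231 m/s = 12.18 km/h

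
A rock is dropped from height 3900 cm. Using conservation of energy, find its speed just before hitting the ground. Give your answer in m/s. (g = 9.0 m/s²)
Convert to SI: h = 39.0 m
mgh = ½mv² ⇒ v = √(2gh) = √(2·9.0·39.0) = 26.5 m/s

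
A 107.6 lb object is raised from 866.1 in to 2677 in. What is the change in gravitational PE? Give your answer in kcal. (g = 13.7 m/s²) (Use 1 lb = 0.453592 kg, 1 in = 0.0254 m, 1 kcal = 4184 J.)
Convert to SI: m = 48.8065 kg, Δh = 45.9969 m
ΔPE = mgΔh = (48.8065)(13.7)(45.9969) = 30755.8 J = 7.351 kcal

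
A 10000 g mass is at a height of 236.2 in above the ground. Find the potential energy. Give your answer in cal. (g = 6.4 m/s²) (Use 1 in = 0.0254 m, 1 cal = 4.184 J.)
Convert to SI: m = 10.0 kg, h = 5.99948 m
PE = mgh = (10.0)(6.4)(5.99948) = 383.967 J = 91.77 cal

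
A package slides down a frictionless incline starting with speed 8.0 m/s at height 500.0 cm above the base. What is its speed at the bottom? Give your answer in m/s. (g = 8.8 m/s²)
Convert to SI: v₀ = 8.0 m/s, h = 5.0 m
½mv₀² + mgh = ½mv² ⇒ v = √(v₀² + 2gh) = √(8.0² + 2·8.8·5.0) = 12.33 m/s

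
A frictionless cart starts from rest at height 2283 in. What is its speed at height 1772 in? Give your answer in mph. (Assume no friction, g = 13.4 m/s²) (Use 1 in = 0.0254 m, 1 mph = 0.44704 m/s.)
Convert to SI: h₁−h₂ = 12.9794 m
mgh₁ = mgh₂ + ½mv² ⇒ v = √(2g(h₁−h₂)) = √(2·13.4·12.9794) = 18.6507 m/s = 41.72 mph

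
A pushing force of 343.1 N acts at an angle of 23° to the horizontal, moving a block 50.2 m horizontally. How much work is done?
W = F·d·cosθ = (343.1)(50.2)cos(23°) = 15850 J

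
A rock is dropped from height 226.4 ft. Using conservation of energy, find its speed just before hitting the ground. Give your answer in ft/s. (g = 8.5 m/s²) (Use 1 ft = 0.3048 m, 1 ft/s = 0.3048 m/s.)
Convert to SI: h = 69.0067 m
mgh = ½mv² ⇒ v = √(2gh) = √(2·8.5·69.0067) = 34.2508 m/s = 112.4 ft/s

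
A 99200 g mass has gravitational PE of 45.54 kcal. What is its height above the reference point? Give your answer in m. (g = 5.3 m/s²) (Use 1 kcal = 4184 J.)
Convert to SI: m = 99.2 kg, PE = 190539 J
h = PE/(mg) = 190539/(99.2·5.3) = 362.4 m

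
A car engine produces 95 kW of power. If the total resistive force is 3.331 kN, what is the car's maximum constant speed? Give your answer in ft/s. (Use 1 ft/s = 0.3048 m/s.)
Convert to SI: F = 3331.0 N
P = Fv ⇒ v = P/F = 95000 W/3331.0 N = 28.52 m/s = 93.57 ft/s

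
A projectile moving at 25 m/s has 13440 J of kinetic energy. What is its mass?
m = 2·KE/v² = 2·13440/(25)² = 43.01 kg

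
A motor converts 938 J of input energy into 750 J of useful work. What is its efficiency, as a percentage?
η = W_out/W_in = 750/938 = 79.96%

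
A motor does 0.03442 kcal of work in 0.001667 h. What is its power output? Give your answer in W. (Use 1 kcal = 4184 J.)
Convert to SI: W = 144.013 J, t = 6.0012 s
P = W/t = 144.013/6.0012 = 24.0 W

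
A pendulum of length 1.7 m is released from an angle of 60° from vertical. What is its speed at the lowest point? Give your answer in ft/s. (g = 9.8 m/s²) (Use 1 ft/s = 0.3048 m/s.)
h = L(1 − cosθ) = 1.7(1 − cos60°) = 0.85 m
v = √(2gh) = √(2·9.8·0.85) = 4.08167 m/s = 13.39 ft/s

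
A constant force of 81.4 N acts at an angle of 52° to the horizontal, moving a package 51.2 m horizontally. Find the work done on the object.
W = F·d·cosθ = (81.4)(51.2)cos(52°) = 2566 J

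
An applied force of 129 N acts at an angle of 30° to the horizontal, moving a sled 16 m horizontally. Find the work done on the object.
W = F·d·cosθ = (129)(16)cos(30°) = 1787 J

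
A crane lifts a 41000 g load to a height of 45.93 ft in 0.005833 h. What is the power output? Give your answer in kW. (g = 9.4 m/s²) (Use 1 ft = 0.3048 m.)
Convert to SI: m = 41.0 kg, h = 13.9995 m, t = 20.9988 s
P = mgh/t = (41.0)(9.4)(13.9995)/20.9988 = 256.938 W = 0.2569 kW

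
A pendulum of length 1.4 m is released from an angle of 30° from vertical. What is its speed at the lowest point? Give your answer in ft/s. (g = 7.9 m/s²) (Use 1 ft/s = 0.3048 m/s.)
h = L(1 − cosθ) = 1.4(1 − cos30°) = 0.187564 m
v = √(2gh) = √(2·7.9·0.187564) = 1.72149 m/s = 5.648 ft/s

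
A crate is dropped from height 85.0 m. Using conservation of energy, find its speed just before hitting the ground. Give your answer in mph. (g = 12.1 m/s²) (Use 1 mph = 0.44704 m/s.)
mgh = ½mv² ⇒ v = √(2gh) = √(2·12.1·85.0) = 45.3542 m/s = 101.5 mph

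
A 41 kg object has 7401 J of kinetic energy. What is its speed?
v = √(2·KE/m) = √(2·7401/41) = 19.0 m/s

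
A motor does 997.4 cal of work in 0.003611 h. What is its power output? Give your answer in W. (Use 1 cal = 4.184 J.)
Convert to SI: W = 4173.12 J, t = 12.9996 s
P = W/t = 4173.12/12.9996 = 321.0 W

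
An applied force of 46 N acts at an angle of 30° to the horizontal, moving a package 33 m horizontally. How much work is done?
W = F·d·cosθ = (46)(33)cos(30°) = 1315 J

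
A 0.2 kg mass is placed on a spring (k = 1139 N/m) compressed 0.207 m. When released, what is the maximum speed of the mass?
½kx² = ½mv² ⇒ v = x√(k/m) = (0.207)√(1139/0.2) = 15.62 m/s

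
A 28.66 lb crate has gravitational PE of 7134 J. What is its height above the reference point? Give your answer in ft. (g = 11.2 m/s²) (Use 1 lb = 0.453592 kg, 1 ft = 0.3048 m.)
Convert to SI: m = 12.9999 kg, PE = 7134.0 J
h = PE/(mg) = 7134.0/(12.9999·11.2) = 48.9975 m = 160.8 ft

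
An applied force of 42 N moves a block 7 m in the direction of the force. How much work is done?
W = F·d = (42)(7) = 294.0 J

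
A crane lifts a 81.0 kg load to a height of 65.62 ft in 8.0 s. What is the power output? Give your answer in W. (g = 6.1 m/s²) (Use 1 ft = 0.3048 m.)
Convert to SI: m = 81.0 kg, h = 20.001 m, t = 8.0 s
P = mgh/t = (81.0)(6.1)(20.001)/8.0 = 1235 W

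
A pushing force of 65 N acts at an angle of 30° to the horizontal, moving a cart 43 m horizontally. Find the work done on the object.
W = F·d·cosθ = (65)(43)cos(30°) = 2421 J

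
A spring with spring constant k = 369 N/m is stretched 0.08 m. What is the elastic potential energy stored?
PE = ½kx² = ½(369)(0.08)² = 1.181 J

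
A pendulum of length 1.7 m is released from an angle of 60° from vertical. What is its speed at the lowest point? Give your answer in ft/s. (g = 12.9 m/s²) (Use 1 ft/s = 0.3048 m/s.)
h = L(1 − cosθ) = 1.7(1 − cos60°) = 0.85 m
v = √(2gh) = √(2·12.9·0.85) = 4.68295 m/s = 15.36 ft/s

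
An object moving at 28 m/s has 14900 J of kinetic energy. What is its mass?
m = 2·KE/v² = 2·14900/(28)² = 38.01 kg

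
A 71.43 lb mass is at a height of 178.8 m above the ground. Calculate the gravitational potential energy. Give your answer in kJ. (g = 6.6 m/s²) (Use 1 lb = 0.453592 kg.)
Convert to SI: m = 32.4001 kg, h = 178.8 m
PE = mgh = (32.4001)(6.6)(178.8) = 38234.7 J = 38.23 kJ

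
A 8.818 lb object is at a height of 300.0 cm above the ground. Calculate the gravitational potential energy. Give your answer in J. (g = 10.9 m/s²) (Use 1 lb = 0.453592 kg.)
Convert to SI: m = 3.99977 kg, h = 3.0 m
PE = mgh = (3.99977)(10.9)(3.0) = 130.8 J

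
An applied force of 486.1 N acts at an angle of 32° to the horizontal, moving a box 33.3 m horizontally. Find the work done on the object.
W = F·d·cosθ = (486.1)(33.3)cos(32°) = 13730 J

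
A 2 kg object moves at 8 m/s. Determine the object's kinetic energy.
KE = ½mv² = ½(2)(8)² = 64.0 J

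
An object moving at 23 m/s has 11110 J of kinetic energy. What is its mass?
m = 2·KE/v² = 2·11110/(23)² = 42.0 kg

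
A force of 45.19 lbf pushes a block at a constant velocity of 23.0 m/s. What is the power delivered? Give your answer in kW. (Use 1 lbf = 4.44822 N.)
Convert to SI: F = 201.015 N, v = 23.0 m/s
P = Fv = (201.015)(23.0) = 4623.35 W = 4.623 kW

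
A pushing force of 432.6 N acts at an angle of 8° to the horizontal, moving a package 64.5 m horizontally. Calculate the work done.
W = F·d·cosθ = (432.6)(64.5)cos(8°) = 27630 J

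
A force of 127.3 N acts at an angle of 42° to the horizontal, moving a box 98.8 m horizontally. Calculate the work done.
W = F·d·cosθ = (127.3)(98.8)cos(42°) = 9347 J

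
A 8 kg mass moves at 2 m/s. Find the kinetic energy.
KE = ½mv² = ½(8)(2)² = 16.0 J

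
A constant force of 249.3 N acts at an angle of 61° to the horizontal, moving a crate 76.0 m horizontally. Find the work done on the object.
W = F·d·cosθ = (249.3)(76.0)cos(61°) = 9186 J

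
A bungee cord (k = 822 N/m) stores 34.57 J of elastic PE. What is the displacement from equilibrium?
x = √(2·PE/k) = √(2·34.57/822) = 0.29 m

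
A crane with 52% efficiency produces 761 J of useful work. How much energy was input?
W_in = W_out/η = 761/0.52 = 1463 J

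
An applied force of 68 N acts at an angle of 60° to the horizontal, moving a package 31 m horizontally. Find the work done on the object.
W = F·d·cosθ = (68)(31)cos(60°) = 1054 J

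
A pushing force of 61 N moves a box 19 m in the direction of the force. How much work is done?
W = F·d = (61)(19) = 1159 J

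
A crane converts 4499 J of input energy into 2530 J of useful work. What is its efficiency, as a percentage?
η = W_out/W_in = 2530/4499 = 56.23%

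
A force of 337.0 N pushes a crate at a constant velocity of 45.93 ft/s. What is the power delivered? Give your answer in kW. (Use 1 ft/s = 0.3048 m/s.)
Convert to SI: F = 337.0 N, v = 13.9995 m/s
P = Fv = (337.0)(13.9995) = 4717.82 W = 4.718 kW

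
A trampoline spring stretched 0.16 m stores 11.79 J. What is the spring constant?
k = 2·PE/x² = 2·11.79/(0.16)² = 921.1 N/m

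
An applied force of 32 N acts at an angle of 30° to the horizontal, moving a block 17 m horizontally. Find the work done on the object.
W = F·d·cosθ = (32)(17)cos(30°) = 471.1 J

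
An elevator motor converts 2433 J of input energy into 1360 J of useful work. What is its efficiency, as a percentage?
η = W_out/W_in = 1360/2433 = 55.9%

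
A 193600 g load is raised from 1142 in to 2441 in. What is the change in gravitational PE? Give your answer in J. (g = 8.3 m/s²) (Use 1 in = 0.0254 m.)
Convert to SI: m = 193.6 kg, Δh = 32.9946 m
ΔPE = mgΔh = (193.6)(8.3)(32.9946) = 53020 J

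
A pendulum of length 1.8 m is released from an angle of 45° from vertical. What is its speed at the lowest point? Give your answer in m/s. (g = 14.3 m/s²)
h = L(1 − cosθ) = 1.8(1 − cos45°) = 0.527208 m
v = √(2gh) = √(2·14.3·0.527208) = 3.883 m/s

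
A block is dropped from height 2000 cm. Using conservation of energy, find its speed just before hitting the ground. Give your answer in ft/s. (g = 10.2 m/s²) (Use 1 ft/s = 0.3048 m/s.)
Convert to SI: h = 20.0 m
mgh = ½mv² ⇒ v = √(2gh) = √(2·10.2·20.0) = 20.199 m/s = 66.27 ft/s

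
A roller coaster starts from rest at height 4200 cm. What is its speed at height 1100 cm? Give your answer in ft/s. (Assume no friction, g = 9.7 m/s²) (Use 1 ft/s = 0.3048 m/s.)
Convert to SI: h₁−h₂ = 31.0 m
mgh₁ = mgh₂ + ½mv² ⇒ v = √(2g(h₁−h₂)) = √(2·9.7·31.0) = 24.5235 m/s = 80.46 ft/s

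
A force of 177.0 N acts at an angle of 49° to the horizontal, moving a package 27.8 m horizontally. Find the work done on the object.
W = F·d·cosθ = (177.0)(27.8)cos(49°) = 3228 J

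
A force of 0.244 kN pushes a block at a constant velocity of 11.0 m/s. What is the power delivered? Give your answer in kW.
Convert to SI: F = 244.0 N, v = 11.0 m/s
P = Fv = (244.0)(11.0) = 2684.0 W = 2.684 kW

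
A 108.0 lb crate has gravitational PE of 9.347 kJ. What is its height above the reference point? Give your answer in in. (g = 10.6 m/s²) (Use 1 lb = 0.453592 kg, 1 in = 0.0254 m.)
Convert to SI: m = 48.9879 kg, PE = 9347.0 J
h = PE/(mg) = 9347.0/(48.9879·10.6) = 18.0002 m = 708.7 in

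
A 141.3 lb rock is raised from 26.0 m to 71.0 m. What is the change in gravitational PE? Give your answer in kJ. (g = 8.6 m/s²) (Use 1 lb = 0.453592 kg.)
Convert to SI: m = 64.0925 kg, Δh = 45.0 m
ΔPE = mgΔh = (64.0925)(8.6)(45.0) = 24803.8 J = 24.8 kJ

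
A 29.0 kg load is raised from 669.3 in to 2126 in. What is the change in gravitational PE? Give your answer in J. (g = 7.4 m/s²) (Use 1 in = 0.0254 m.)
Convert to SI: m = 29.0 kg, Δh = 37.0002 m
ΔPE = mgΔh = (29.0)(7.4)(37.0002) = 7940 J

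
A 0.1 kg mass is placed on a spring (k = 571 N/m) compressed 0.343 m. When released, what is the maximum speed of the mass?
½kx² = ½mv² ⇒ v = x√(k/m) = (0.343)√(571/0.1) = 25.92 m/s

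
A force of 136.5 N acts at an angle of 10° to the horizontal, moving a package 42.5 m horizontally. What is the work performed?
W = F·d·cosθ = (136.5)(42.5)cos(10°) = 5713 J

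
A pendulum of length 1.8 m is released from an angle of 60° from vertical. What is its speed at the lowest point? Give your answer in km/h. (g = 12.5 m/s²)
h = L(1 − cosθ) = 1.8(1 − cos60°) = 0.9 m
v = √(2gh) = √(2·12.5·0.9) = 4.74342 m/s = 17.08 km/h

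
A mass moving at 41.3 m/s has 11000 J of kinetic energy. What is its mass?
m = 2·KE/v² = 2·11000/(41.3)² = 12.9 kg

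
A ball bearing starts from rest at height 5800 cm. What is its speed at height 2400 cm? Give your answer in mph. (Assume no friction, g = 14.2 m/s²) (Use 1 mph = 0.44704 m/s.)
Convert to SI: h₁−h₂ = 34.0 m
mgh₁ = mgh₂ + ½mv² ⇒ v = √(2g(h₁−h₂)) = √(2·14.2·34.0) = 31.0741 m/s = 69.51 mph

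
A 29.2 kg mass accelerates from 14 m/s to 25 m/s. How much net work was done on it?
W = ΔKE = ½m(v₂² − v₁²) = ½(29.2)(25² − 14²) = 6263.4 J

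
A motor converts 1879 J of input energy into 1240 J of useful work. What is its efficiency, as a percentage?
η = W_out/W_in = 1240/1879 = 65.99%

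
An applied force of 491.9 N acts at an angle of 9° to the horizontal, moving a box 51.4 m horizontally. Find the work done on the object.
W = F·d·cosθ = (491.9)(51.4)cos(9°) = 24970 J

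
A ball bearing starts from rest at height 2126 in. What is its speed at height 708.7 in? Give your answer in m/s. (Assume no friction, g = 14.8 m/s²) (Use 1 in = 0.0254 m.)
Convert to SI: h₁−h₂ = 35.9994 m
mgh₁ = mgh₂ + ½mv² ⇒ v = √(2g(h₁−h₂)) = √(2·14.8·35.9994) = 32.64 m/s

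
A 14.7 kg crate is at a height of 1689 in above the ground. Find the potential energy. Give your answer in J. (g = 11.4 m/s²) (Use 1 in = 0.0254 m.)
Convert to SI: m = 14.7 kg, h = 42.9006 m
PE = mgh = (14.7)(11.4)(42.9006) = 7189 J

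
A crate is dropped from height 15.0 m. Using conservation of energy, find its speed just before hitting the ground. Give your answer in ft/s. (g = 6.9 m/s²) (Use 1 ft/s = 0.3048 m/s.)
mgh = ½mv² ⇒ v = √(2gh) = √(2·6.9·15.0) = 14.3875 m/s = 47.2 ft/s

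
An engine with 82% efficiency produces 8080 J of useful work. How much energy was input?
W_in = W_out/η = 8080/0.82 = 9854 J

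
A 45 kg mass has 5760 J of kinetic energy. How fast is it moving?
v = √(2·KE/m) = √(2·5760/45) = 16.0 m/s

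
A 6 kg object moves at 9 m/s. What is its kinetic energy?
KE = ½mv² = ½(6)(9)² = 243.0 J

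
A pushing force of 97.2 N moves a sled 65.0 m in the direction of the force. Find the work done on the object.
W = F·d = (97.2)(65.0) = 6318 J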